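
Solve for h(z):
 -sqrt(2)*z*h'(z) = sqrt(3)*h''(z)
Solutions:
 h(z) = C1 + C2*erf(6^(3/4)*z/6)


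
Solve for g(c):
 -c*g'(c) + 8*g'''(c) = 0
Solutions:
 g(c) = C1 + Integral(C2*airyai(c/2) + C3*airybi(c/2), c)


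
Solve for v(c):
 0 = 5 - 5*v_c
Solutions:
 v(c) = C1 + c


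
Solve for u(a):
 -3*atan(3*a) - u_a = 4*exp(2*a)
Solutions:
 u(a) = C1 - 3*a*atan(3*a) - 2*exp(2*a) + log(9*a^2 + 1)/2


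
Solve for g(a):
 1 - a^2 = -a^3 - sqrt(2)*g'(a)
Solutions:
 g(a) = C1 - sqrt(2)*a^4/8 + sqrt(2)*a^3/6 - sqrt(2)*a/2


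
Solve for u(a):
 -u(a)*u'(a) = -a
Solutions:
 u(a) = -sqrt(C1 + a^2)
 u(a) = sqrt(C1 + a^2)


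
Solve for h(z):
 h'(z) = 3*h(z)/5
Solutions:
 h(z) = C1*exp(3*z/5)


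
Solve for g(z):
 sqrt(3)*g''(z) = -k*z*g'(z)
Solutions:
 g(z) = Piecewise((-sqrt(2)*3^(1/4)*sqrt(pi)*C1*erf(sqrt(2)*3^(3/4)*sqrt(k)*z/6)/(2*sqrt(k)) - C2, (k > 0) | (k < 0)), (-C1*z - C2, True))


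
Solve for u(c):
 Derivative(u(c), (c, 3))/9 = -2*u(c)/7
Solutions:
 u(c) = C3*exp(c*(-18^(1/3)*7^(2/3) + 3*2^(1/3)*21^(2/3))/28)*sin(3*2^(1/3)*3^(1/6)*7^(2/3)*c/14) + C4*exp(c*(-18^(1/3)*7^(2/3) + 3*2^(1/3)*21^(2/3))/28)*cos(3*2^(1/3)*3^(1/6)*7^(2/3)*c/14) + C5*exp(-c*(18^(1/3)*7^(2/3) + 3*2^(1/3)*21^(2/3))/28) + (C1*sin(3*2^(1/3)*3^(1/6)*7^(2/3)*c/14) + C2*cos(3*2^(1/3)*3^(1/6)*7^(2/3)*c/14))*exp(18^(1/3)*7^(2/3)*c/14)


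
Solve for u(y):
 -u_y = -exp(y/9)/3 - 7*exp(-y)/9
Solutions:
 u(y) = C1 + 3*exp(y/9) - 7*exp(-y)/9


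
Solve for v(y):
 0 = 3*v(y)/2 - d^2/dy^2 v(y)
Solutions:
 v(y) = C1*exp(-sqrt(6)*y/2) + C2*exp(sqrt(6)*y/2)


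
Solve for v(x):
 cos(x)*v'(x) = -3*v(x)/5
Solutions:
 v(x) = C1*(sin(x) - 1)^(3/10)/(sin(x) + 1)^(3/10)


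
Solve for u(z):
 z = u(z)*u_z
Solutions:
 u(z) = -sqrt(C1 + z^2)
 u(z) = sqrt(C1 + z^2)


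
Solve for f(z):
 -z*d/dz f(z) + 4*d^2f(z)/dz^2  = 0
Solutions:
 f(z) = C1 + C2*erfi(sqrt(2)*z/4)


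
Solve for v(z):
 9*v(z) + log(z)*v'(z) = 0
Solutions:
 v(z) = C1*exp(-9*li(z))


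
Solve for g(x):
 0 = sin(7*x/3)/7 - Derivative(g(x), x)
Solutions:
 g(x) = C1 - 3*cos(7*x/3)/49


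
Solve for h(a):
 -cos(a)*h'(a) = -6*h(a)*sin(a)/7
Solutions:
 h(a) = C1/cos(a)^(6/7)


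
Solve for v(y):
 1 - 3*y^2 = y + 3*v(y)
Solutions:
 v(y) = -y^2 - y/3 + 1/3


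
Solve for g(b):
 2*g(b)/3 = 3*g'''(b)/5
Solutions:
 g(b) = C3*exp(30^(1/3)*b/3) + (C1*sin(10^(1/3)*3^(5/6)*b/6) + C2*cos(10^(1/3)*3^(5/6)*b/6))*exp(-30^(1/3)*b/6)


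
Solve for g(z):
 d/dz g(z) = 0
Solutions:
 g(z) = C1


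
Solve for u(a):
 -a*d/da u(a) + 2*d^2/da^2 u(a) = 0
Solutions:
 u(a) = C1 + C2*erfi(a/2)


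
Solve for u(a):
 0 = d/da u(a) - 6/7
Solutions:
 u(a) = C1 + 6*a/7


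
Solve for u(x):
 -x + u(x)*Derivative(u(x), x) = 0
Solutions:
 u(x) = -sqrt(C1 + x^2)
 u(x) = sqrt(C1 + x^2)


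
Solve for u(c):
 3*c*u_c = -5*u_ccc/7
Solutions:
 u(c) = C1 + Integral(C2*airyai(-21^(1/3)*5^(2/3)*c/5) + C3*airybi(-21^(1/3)*5^(2/3)*c/5), c)


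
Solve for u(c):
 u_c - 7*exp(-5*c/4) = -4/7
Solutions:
 u(c) = C1 - 4*c/7 - 28*exp(-5*c/4)/5


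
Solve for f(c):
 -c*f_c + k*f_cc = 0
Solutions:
 f(c) = C1 + C2*erf(sqrt(2)*c*sqrt(-1/k)/2)/sqrt(-1/k)


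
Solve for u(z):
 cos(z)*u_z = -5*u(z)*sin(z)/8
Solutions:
 u(z) = C1*cos(z)^(5/8)


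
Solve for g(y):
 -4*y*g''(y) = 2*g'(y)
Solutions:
 g(y) = C1 + C2*sqrt(y)


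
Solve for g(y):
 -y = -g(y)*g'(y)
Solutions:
 g(y) = -sqrt(C1 + y^2)
 g(y) = sqrt(C1 + y^2)


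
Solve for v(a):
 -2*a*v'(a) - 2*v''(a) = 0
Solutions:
 v(a) = C1 + C2*erf(sqrt(2)*a/2)


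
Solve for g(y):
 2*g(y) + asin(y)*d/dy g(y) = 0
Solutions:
 g(y) = C1*exp(-2*Integral(1/asin(y), y))


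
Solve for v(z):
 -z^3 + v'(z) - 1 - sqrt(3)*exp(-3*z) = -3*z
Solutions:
 v(z) = C1 + z^4/4 - 3*z^2/2 + z - sqrt(3)*exp(-3*z)/3


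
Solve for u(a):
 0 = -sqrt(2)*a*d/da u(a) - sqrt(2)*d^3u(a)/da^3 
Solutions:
 u(a) = C1 + Integral(C2*airyai(-a) + C3*airybi(-a), a)


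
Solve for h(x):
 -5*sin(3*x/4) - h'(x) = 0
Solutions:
 h(x) = C1 + 20*cos(3*x/4)/3


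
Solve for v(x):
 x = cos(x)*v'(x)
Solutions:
 v(x) = C1 + Integral(x/cos(x), x)


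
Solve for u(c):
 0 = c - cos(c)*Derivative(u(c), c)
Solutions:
 u(c) = C1 + Integral(c/cos(c), c)


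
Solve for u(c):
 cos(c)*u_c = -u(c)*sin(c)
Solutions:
 u(c) = C1*cos(c)


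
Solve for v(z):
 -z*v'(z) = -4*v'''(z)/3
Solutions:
 v(z) = C1 + Integral(C2*airyai(6^(1/3)*z/2) + C3*airybi(6^(1/3)*z/2), z)


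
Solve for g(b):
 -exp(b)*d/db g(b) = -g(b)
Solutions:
 g(b) = C1*exp(-exp(-b))


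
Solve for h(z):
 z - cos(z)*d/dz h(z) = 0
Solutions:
 h(z) = C1 + Integral(z/cos(z), z)


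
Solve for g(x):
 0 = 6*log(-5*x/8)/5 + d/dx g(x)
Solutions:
 g(x) = C1 - 6*x*log(-x)/5 + 6*x*(-log(5) + 1 + 3*log(2))/5


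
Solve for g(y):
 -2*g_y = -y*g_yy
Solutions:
 g(y) = C1 + C2*y^3


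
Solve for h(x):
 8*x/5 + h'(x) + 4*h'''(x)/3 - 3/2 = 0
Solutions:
 h(x) = C1 + C2*sin(sqrt(3)*x/2) + C3*cos(sqrt(3)*x/2) - 4*x^2/5 + 3*x/2


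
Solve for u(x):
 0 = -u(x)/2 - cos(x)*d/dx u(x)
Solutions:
 u(x) = C1*(sin(x) - 1)^(1/4)/(sin(x) + 1)^(1/4)


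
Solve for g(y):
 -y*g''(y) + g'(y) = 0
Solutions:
 g(y) = C1 + C2*y^2


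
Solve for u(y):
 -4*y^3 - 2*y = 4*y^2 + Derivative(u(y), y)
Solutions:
 u(y) = C1 - y^4 - 4*y^3/3 - y^2


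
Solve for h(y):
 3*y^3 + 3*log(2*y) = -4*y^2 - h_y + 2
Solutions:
 h(y) = C1 - 3*y^4/4 - 4*y^3/3 - 3*y*log(y) - 3*y*log(2) + 5*y


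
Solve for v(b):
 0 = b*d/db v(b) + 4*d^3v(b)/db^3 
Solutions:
 v(b) = C1 + Integral(C2*airyai(-2^(1/3)*b/2) + C3*airybi(-2^(1/3)*b/2), b)


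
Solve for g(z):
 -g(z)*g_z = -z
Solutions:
 g(z) = -sqrt(C1 + z^2)
 g(z) = sqrt(C1 + z^2)


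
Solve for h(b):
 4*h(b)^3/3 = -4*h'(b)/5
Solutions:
 h(b) = -sqrt(6)*sqrt(-1/(C1 - 5*b))/2
 h(b) = sqrt(6)*sqrt(-1/(C1 - 5*b))/2


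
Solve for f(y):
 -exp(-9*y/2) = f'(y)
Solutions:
 f(y) = C1 + 2*exp(-9*y/2)/9


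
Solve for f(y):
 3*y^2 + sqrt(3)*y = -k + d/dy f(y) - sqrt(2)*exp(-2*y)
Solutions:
 f(y) = C1 + k*y + y^3 + sqrt(3)*y^2/2 - sqrt(2)*exp(-2*y)/2


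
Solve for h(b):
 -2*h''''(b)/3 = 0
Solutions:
 h(b) = C1 + C2*b + C3*b^2 + C4*b^3


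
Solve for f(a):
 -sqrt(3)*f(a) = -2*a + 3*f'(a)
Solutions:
 f(a) = C1*exp(-sqrt(3)*a/3) + 2*sqrt(3)*a/3 - 2


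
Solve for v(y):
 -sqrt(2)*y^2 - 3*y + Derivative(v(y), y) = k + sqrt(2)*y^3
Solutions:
 v(y) = C1 + k*y + sqrt(2)*y^4/4 + sqrt(2)*y^3/3 + 3*y^2/2


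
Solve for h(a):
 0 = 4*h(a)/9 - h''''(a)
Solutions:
 h(a) = C1*exp(-sqrt(6)*a/3) + C2*exp(sqrt(6)*a/3) + C3*sin(sqrt(6)*a/3) + C4*cos(sqrt(6)*a/3)


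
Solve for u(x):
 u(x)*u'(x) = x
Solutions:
 u(x) = -sqrt(C1 + x^2)
 u(x) = sqrt(C1 + x^2)


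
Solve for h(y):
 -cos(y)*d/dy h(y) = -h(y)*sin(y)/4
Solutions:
 h(y) = C1/cos(y)^(1/4)


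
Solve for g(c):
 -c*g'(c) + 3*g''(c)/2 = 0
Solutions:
 g(c) = C1 + C2*erfi(sqrt(3)*c/3)


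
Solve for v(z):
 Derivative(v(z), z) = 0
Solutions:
 v(z) = C1


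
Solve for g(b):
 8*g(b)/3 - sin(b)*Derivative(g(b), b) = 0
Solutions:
 g(b) = C1*(cos(b) - 1)^(4/3)/(cos(b) + 1)^(4/3)


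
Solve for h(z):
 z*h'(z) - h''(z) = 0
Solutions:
 h(z) = C1 + C2*erfi(sqrt(2)*z/2)


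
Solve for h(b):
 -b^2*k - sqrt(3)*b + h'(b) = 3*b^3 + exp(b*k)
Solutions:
 h(b) = C1 + 3*b^4/4 + b^3*k/3 + sqrt(3)*b^2/2 + exp(b*k)/k


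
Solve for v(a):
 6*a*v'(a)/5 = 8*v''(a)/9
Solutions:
 v(a) = C1 + C2*erfi(3*sqrt(30)*a/20)


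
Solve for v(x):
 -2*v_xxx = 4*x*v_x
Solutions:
 v(x) = C1 + Integral(C2*airyai(-2^(1/3)*x) + C3*airybi(-2^(1/3)*x), x)


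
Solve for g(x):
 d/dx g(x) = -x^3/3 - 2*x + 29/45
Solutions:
 g(x) = C1 - x^4/12 - x^2 + 29*x/45


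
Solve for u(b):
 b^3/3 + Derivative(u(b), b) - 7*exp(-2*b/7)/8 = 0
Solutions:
 u(b) = C1 - b^4/12 - 49*exp(-2*b/7)/16


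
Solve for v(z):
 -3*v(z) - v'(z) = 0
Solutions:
 v(z) = C1*exp(-3*z)


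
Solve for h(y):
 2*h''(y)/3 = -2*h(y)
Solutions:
 h(y) = C1*sin(sqrt(3)*y) + C2*cos(sqrt(3)*y)


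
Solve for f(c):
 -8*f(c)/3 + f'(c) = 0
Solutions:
 f(c) = C1*exp(8*c/3)


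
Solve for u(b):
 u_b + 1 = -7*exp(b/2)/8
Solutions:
 u(b) = C1 - b - 7*exp(b/2)/4


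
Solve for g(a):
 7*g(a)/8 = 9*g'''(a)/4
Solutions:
 g(a) = C3*exp(84^(1/3)*a/6) + (C1*sin(28^(1/3)*3^(5/6)*a/12) + C2*cos(28^(1/3)*3^(5/6)*a/12))*exp(-84^(1/3)*a/12)


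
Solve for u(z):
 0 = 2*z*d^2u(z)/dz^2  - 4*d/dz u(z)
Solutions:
 u(z) = C1 + C2*z^3


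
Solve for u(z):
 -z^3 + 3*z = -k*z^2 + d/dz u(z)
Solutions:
 u(z) = C1 + k*z^3/3 - z^4/4 + 3*z^2/2


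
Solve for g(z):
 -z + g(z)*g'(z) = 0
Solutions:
 g(z) = -sqrt(C1 + z^2)
 g(z) = sqrt(C1 + z^2)


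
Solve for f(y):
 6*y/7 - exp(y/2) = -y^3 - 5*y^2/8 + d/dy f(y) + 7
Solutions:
 f(y) = C1 + y^4/4 + 5*y^3/24 + 3*y^2/7 - 7*y - 2*exp(y/2)


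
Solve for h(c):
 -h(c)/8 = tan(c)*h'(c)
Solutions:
 h(c) = C1/sin(c)^(1/8)


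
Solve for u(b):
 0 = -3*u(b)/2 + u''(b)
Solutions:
 u(b) = C1*exp(-sqrt(6)*b/2) + C2*exp(sqrt(6)*b/2)


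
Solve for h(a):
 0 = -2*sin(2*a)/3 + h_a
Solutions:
 h(a) = C1 - cos(2*a)/3


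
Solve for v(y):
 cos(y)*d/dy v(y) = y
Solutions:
 v(y) = C1 + Integral(y/cos(y), y)


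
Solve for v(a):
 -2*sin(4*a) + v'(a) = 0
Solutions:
 v(a) = C1 - cos(4*a)/2


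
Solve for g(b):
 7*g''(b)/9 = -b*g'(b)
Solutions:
 g(b) = C1 + C2*erf(3*sqrt(14)*b/14)


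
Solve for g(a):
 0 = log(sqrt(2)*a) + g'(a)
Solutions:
 g(a) = C1 - a*log(a) - a*log(2)/2 + a


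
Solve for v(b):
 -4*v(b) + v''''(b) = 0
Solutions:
 v(b) = C1*exp(-sqrt(2)*b) + C2*exp(sqrt(2)*b) + C3*sin(sqrt(2)*b) + C4*cos(sqrt(2)*b)


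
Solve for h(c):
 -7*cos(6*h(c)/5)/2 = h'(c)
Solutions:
 7*c/2 - 5*log(sin(6*h(c)/5) - 1)/12 + 5*log(sin(6*h(c)/5) + 1)/12 = C1


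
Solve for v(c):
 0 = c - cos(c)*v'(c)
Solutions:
 v(c) = C1 + Integral(c/cos(c), c)


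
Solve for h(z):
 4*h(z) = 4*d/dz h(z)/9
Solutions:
 h(z) = C1*exp(9*z)


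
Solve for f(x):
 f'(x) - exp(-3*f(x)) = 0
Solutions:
 f(x) = log(C1 + 3*x)/3
 f(x) = log((-3^(1/3) - 3^(5/6)*I)*(C1 + x)^(1/3)/2)
 f(x) = log((-3^(1/3) + 3^(5/6)*I)*(C1 + x)^(1/3)/2)


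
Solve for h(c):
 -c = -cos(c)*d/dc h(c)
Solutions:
 h(c) = C1 + Integral(c/cos(c), c)


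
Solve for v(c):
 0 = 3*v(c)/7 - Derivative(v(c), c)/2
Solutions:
 v(c) = C1*exp(6*c/7)


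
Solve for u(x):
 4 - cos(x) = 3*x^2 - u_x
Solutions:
 u(x) = C1 + x^3 - 4*x + sin(x)


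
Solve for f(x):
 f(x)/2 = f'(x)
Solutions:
 f(x) = C1*exp(x/2)


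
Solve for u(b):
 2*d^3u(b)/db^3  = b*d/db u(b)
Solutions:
 u(b) = C1 + Integral(C2*airyai(2^(2/3)*b/2) + C3*airybi(2^(2/3)*b/2), b)


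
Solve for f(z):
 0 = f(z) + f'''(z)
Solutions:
 f(z) = C3*exp(-z) + (C1*sin(sqrt(3)*z/2) + C2*cos(sqrt(3)*z/2))*exp(z/2)


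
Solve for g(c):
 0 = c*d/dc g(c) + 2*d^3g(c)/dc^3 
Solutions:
 g(c) = C1 + Integral(C2*airyai(-2^(2/3)*c/2) + C3*airybi(-2^(2/3)*c/2), c)


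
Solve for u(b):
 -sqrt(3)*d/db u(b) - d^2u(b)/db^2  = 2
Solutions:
 u(b) = C1 + C2*exp(-sqrt(3)*b) - 2*sqrt(3)*b/3


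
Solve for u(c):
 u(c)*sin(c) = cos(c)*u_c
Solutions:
 u(c) = C1/cos(c)


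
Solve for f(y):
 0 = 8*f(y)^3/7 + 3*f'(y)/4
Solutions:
 f(y) = -sqrt(42)*sqrt(-1/(C1 - 32*y))/2
 f(y) = sqrt(42)*sqrt(-1/(C1 - 32*y))/2


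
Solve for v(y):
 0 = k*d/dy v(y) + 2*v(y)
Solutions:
 v(y) = C1*exp(-2*y/k)


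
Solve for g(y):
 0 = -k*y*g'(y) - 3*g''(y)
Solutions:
 g(y) = Piecewise((-sqrt(6)*sqrt(pi)*C1*erf(sqrt(6)*sqrt(k)*y/6)/(2*sqrt(k)) - C2, (k > 0) | (k < 0)), (-C1*y - C2, True))


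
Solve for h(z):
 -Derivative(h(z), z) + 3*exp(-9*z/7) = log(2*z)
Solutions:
 h(z) = C1 - z*log(z) + z*(1 - log(2)) - 7*exp(-9*z/7)/3


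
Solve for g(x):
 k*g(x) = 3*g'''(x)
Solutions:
 g(x) = C1*exp(3^(2/3)*k^(1/3)*x/3) + C2*exp(k^(1/3)*x*(-3^(2/3) + 3*3^(1/6)*I)/6) + C3*exp(-k^(1/3)*x*(3^(2/3) + 3*3^(1/6)*I)/6)


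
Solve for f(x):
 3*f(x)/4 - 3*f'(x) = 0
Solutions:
 f(x) = C1*exp(x/4)


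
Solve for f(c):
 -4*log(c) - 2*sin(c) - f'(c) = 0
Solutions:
 f(c) = C1 - 4*c*log(c) + 4*c + 2*cos(c)


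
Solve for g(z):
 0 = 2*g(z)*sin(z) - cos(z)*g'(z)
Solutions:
 g(z) = C1/cos(z)^2


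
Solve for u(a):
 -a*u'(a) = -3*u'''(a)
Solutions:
 u(a) = C1 + Integral(C2*airyai(3^(2/3)*a/3) + C3*airybi(3^(2/3)*a/3), a)


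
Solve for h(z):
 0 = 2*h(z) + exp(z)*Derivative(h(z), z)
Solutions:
 h(z) = C1*exp(2*exp(-z))


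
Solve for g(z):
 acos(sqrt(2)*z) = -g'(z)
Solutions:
 g(z) = C1 - z*acos(sqrt(2)*z) + sqrt(2)*sqrt(1 - 2*z^2)/2


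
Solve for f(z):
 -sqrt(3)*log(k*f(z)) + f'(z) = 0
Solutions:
 li(k*f(z))/k = C1 + sqrt(3)*z


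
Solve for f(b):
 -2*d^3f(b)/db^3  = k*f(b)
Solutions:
 f(b) = C1*exp(2^(2/3)*b*(-k)^(1/3)/2) + C2*exp(2^(2/3)*b*(-k)^(1/3)*(-1 + sqrt(3)*I)/4) + C3*exp(-2^(2/3)*b*(-k)^(1/3)*(1 + sqrt(3)*I)/4)


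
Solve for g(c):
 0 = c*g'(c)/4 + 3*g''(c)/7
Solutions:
 g(c) = C1 + C2*erf(sqrt(42)*c/12)


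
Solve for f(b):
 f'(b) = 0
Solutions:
 f(b) = C1


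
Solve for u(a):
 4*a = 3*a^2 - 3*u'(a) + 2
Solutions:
 u(a) = C1 + a^3/3 - 2*a^2/3 + 2*a/3


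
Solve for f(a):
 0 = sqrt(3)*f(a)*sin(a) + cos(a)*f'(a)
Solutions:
 f(a) = C1*cos(a)^(sqrt(3))


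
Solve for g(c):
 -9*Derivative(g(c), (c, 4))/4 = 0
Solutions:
 g(c) = C1 + C2*c + C3*c^2 + C4*c^3


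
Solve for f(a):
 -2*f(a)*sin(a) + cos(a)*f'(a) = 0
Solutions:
 f(a) = C1/cos(a)^2


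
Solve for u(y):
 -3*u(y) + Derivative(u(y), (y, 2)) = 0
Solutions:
 u(y) = C1*exp(-sqrt(3)*y) + C2*exp(sqrt(3)*y)


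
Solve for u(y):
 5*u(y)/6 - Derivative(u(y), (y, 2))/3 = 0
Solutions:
 u(y) = C1*exp(-sqrt(10)*y/2) + C2*exp(sqrt(10)*y/2)


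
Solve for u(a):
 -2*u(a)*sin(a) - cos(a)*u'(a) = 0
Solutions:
 u(a) = C1*cos(a)^2


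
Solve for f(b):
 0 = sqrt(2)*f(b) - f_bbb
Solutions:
 f(b) = C3*exp(2^(1/6)*b) + (C1*sin(2^(1/6)*sqrt(3)*b/2) + C2*cos(2^(1/6)*sqrt(3)*b/2))*exp(-2^(1/6)*b/2)


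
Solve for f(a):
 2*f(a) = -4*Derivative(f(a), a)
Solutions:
 f(a) = C1*exp(-a/2)


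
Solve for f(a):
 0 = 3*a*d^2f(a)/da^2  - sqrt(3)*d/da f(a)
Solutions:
 f(a) = C1 + C2*a^(sqrt(3)/3 + 1)


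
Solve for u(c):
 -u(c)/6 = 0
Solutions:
 u(c) = 0


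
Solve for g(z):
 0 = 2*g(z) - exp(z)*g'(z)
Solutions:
 g(z) = C1*exp(-2*exp(-z))


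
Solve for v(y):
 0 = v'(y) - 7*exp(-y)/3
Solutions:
 v(y) = C1 - 7*exp(-y)/3


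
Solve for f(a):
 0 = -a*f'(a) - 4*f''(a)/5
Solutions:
 f(a) = C1 + C2*erf(sqrt(10)*a/4)


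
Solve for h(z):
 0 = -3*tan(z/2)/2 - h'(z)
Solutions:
 h(z) = C1 + 3*log(cos(z/2))


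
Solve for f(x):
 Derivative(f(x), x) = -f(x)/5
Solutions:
 f(x) = C1*exp(-x/5)


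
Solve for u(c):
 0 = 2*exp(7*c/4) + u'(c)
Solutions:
 u(c) = C1 - 8*exp(7*c/4)/7


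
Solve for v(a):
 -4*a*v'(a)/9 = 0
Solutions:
 v(a) = C1


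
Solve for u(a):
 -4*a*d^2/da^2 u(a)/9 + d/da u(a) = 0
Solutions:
 u(a) = C1 + C2*a^(13/4)


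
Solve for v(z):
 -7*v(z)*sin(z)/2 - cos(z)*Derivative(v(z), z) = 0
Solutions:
 v(z) = C1*cos(z)^(7/2)


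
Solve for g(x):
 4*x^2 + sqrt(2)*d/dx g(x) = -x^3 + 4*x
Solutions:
 g(x) = C1 - sqrt(2)*x^4/8 - 2*sqrt(2)*x^3/3 + sqrt(2)*x^2


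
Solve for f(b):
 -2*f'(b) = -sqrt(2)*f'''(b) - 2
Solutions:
 f(b) = C1 + C2*exp(-2^(1/4)*b) + C3*exp(2^(1/4)*b) + b


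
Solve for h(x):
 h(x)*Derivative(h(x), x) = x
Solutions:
 h(x) = -sqrt(C1 + x^2)
 h(x) = sqrt(C1 + x^2)


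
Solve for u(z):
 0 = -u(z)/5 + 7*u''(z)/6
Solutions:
 u(z) = C1*exp(-sqrt(210)*z/35) + C2*exp(sqrt(210)*z/35)


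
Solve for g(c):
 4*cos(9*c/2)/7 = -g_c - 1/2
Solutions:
 g(c) = C1 - c/2 - 8*sin(9*c/2)/63


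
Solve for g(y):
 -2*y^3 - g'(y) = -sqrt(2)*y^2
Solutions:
 g(y) = C1 - y^4/2 + sqrt(2)*y^3/3


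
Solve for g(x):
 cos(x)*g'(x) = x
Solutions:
 g(x) = C1 + Integral(x/cos(x), x)


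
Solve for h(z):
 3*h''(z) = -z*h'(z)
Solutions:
 h(z) = C1 + C2*erf(sqrt(6)*z/6)


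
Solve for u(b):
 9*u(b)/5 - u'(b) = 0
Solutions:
 u(b) = C1*exp(9*b/5)


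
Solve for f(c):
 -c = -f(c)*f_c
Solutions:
 f(c) = -sqrt(C1 + c^2)
 f(c) = sqrt(C1 + c^2)


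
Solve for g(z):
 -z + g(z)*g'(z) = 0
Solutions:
 g(z) = -sqrt(C1 + z^2)
 g(z) = sqrt(C1 + z^2)


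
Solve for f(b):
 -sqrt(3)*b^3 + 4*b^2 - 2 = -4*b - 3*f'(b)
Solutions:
 f(b) = C1 + sqrt(3)*b^4/12 - 4*b^3/9 - 2*b^2/3 + 2*b/3


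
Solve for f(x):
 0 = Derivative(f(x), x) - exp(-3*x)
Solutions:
 f(x) = C1 - exp(-3*x)/3


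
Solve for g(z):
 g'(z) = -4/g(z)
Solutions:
 g(z) = -sqrt(C1 - 8*z)
 g(z) = sqrt(C1 - 8*z)


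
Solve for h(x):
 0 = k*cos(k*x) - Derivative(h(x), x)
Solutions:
 h(x) = C1 + sin(k*x)


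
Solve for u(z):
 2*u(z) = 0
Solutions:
 u(z) = 0


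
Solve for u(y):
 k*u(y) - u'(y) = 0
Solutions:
 u(y) = C1*exp(k*y)


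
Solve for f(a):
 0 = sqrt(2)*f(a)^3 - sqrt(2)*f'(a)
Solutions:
 f(a) = -sqrt(2)*sqrt(-1/(C1 + a))/2
 f(a) = sqrt(2)*sqrt(-1/(C1 + a))/2


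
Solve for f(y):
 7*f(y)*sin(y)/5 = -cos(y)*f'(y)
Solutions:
 f(y) = C1*cos(y)^(7/5)


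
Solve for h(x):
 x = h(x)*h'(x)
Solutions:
 h(x) = -sqrt(C1 + x^2)
 h(x) = sqrt(C1 + x^2)


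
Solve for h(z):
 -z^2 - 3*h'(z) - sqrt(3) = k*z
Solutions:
 h(z) = C1 - k*z^2/6 - z^3/9 - sqrt(3)*z/3


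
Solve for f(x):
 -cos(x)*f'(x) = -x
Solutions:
 f(x) = C1 + Integral(x/cos(x), x)


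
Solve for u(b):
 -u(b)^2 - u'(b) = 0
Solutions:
 u(b) = 1/(C1 + b)


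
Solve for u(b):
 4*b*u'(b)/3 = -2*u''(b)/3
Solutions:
 u(b) = C1 + C2*erf(b)


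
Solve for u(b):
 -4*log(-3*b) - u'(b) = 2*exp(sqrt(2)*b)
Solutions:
 u(b) = C1 - 4*b*log(-b) + 4*b*(1 - log(3)) - sqrt(2)*exp(sqrt(2)*b)


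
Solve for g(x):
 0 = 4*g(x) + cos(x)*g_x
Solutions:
 g(x) = C1*(sin(x)^2 - 2*sin(x) + 1)/(sin(x)^2 + 2*sin(x) + 1)


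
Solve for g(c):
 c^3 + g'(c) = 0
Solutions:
 g(c) = C1 - c^4/4


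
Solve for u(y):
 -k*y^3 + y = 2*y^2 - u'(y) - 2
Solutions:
 u(y) = C1 + k*y^4/4 + 2*y^3/3 - y^2/2 - 2*y


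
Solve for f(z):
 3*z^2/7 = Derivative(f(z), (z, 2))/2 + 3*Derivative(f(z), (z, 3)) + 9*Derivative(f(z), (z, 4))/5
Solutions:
 f(z) = C1 + C2*z + C3*exp(z*(-5 + sqrt(15))/6) + C4*exp(-z*(sqrt(15) + 5)/6) + z^4/14 - 12*z^3/7 + 972*z^2/35


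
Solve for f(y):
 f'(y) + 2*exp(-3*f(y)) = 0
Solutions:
 f(y) = log(C1 - 6*y)/3
 f(y) = log((-3^(1/3) - 3^(5/6)*I)*(C1 - 2*y)^(1/3)/2)
 f(y) = log((-3^(1/3) + 3^(5/6)*I)*(C1 - 2*y)^(1/3)/2)


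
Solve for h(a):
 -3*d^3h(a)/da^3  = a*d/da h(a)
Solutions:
 h(a) = C1 + Integral(C2*airyai(-3^(2/3)*a/3) + C3*airybi(-3^(2/3)*a/3), a)


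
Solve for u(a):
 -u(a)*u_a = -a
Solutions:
 u(a) = -sqrt(C1 + a^2)
 u(a) = sqrt(C1 + a^2)


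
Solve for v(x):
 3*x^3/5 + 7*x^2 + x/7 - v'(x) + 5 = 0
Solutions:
 v(x) = C1 + 3*x^4/20 + 7*x^3/3 + x^2/14 + 5*x


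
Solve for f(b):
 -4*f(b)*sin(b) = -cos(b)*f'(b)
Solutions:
 f(b) = C1/cos(b)^4


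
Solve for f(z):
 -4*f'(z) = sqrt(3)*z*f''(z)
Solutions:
 f(z) = C1 + C2*z^(1 - 4*sqrt(3)/3)


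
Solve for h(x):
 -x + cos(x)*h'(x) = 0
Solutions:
 h(x) = C1 + Integral(x/cos(x), x)


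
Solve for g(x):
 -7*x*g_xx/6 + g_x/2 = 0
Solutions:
 g(x) = C1 + C2*x^(10/7)


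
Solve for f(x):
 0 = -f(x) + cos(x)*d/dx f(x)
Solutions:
 f(x) = C1*sqrt(sin(x) + 1)/sqrt(sin(x) - 1)


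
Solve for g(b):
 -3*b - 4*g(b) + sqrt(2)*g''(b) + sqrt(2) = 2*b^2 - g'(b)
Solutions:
 g(b) = C1*exp(sqrt(2)*b*(-1 + sqrt(1 + 16*sqrt(2)))/4) + C2*exp(-sqrt(2)*b*(1 + sqrt(1 + 16*sqrt(2)))/4) - b^2/2 - b - 1/4


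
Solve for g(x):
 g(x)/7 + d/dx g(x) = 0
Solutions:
 g(x) = C1*exp(-x/7)


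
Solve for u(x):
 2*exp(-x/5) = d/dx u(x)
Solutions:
 u(x) = C1 - 10*exp(-x/5)


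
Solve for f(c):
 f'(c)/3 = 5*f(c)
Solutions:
 f(c) = C1*exp(15*c)


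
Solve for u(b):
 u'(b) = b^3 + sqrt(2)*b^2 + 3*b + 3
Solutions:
 u(b) = C1 + b^4/4 + sqrt(2)*b^3/3 + 3*b^2/2 + 3*b


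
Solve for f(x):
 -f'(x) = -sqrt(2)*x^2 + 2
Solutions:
 f(x) = C1 + sqrt(2)*x^3/3 - 2*x


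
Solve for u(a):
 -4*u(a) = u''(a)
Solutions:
 u(a) = C1*sin(2*a) + C2*cos(2*a)


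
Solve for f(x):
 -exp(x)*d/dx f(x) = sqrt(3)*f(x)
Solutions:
 f(x) = C1*exp(sqrt(3)*exp(-x))


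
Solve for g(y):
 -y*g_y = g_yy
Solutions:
 g(y) = C1 + C2*erf(sqrt(2)*y/2)


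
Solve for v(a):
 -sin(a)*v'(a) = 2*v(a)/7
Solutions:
 v(a) = C1*(cos(a) + 1)^(1/7)/(cos(a) - 1)^(1/7)


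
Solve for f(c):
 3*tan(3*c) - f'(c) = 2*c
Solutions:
 f(c) = C1 - c^2 - log(cos(3*c))


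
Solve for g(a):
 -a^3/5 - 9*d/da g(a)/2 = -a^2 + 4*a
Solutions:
 g(a) = C1 - a^4/90 + 2*a^3/27 - 4*a^2/9


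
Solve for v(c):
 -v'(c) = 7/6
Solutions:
 v(c) = C1 - 7*c/6


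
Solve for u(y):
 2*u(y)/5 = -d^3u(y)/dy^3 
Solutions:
 u(y) = C3*exp(-2^(1/3)*5^(2/3)*y/5) + (C1*sin(2^(1/3)*sqrt(3)*5^(2/3)*y/10) + C2*cos(2^(1/3)*sqrt(3)*5^(2/3)*y/10))*exp(2^(1/3)*5^(2/3)*y/10)


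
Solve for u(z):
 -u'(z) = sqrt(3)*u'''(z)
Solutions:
 u(z) = C1 + C2*sin(3^(3/4)*z/3) + C3*cos(3^(3/4)*z/3)


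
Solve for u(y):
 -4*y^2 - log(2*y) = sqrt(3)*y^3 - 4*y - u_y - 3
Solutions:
 u(y) = C1 + sqrt(3)*y^4/4 + 4*y^3/3 - 2*y^2 + y*log(y) - 4*y + y*log(2)


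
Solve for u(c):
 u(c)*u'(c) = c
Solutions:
 u(c) = -sqrt(C1 + c^2)
 u(c) = sqrt(C1 + c^2)


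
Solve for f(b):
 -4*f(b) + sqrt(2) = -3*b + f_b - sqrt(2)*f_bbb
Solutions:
 f(b) = C1*exp(-b*(sqrt(2)/(sqrt(2 - sqrt(2)/108) + sqrt(2))^(1/3) + 6*(sqrt(2 - sqrt(2)/108) + sqrt(2))^(1/3))/12)*sin(b*(-sqrt(6)/(sqrt(2 - sqrt(2)/108) + sqrt(2))^(1/3) + 6*sqrt(3)*(sqrt(2 - sqrt(2)/108) + sqrt(2))^(1/3))/12) + C2*exp(-b*(sqrt(2)/(sqrt(2 - sqrt(2)/108) + sqrt(2))^(1/3) + 6*(sqrt(2 - sqrt(2)/108) + sqrt(2))^(1/3))/12)*cos(b*(-sqrt(6)/(sqrt(2 - sqrt(2)/108) + sqrt(2))^(1/3) + 6*sqrt(3)*(sqrt(2 - sqrt(2)/108) + sqrt(2))^(1/3))/12) + C3*exp(b*(sqrt(2)/(6*(sqrt(2 - sqrt(2)/108) + sqrt(2))^(1/3)) + (sqrt(2 - sqrt(2)/108) + sqrt(2))^(1/3))) + 3*b/4 - 3/16 + sqrt(2)/4


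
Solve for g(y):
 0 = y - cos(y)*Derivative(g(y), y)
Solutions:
 g(y) = C1 + Integral(y/cos(y), y)


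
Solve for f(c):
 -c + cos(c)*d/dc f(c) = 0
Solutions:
 f(c) = C1 + Integral(c/cos(c), c)


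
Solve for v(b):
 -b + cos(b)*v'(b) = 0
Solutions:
 v(b) = C1 + Integral(b/cos(b), b)


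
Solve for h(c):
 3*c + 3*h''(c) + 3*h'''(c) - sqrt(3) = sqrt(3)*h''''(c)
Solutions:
 h(c) = C1 + C2*c + C3*exp(c*(sqrt(3) + sqrt(3 + 4*sqrt(3)))/2) + C4*exp(c*(-sqrt(3 + 4*sqrt(3)) + sqrt(3))/2) - c^3/6 + c^2*(sqrt(3) + 3)/6


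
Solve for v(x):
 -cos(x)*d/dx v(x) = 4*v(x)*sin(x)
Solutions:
 v(x) = C1*cos(x)^4


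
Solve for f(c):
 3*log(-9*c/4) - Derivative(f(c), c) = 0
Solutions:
 f(c) = C1 + 3*c*log(-c) + 3*c*(-2*log(2) - 1 + 2*log(3))


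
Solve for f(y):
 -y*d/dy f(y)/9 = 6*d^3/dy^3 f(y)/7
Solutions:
 f(y) = C1 + Integral(C2*airyai(-2^(2/3)*7^(1/3)*y/6) + C3*airybi(-2^(2/3)*7^(1/3)*y/6), y)


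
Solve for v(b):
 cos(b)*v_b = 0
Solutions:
 v(b) = C1


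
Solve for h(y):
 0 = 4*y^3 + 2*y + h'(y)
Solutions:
 h(y) = C1 - y^4 - y^2


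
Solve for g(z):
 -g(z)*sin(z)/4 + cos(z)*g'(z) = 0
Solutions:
 g(z) = C1/cos(z)^(1/4)


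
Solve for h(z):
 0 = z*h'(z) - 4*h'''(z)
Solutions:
 h(z) = C1 + Integral(C2*airyai(2^(1/3)*z/2) + C3*airybi(2^(1/3)*z/2), z)


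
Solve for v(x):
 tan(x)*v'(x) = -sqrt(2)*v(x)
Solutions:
 v(x) = C1/sin(x)^(sqrt(2))


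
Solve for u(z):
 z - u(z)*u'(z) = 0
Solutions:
 u(z) = -sqrt(C1 + z^2)
 u(z) = sqrt(C1 + z^2)


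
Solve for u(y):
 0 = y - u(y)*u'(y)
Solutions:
 u(y) = -sqrt(C1 + y^2)
 u(y) = sqrt(C1 + y^2)


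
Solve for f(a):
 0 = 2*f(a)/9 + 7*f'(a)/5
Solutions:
 f(a) = C1*exp(-10*a/63)


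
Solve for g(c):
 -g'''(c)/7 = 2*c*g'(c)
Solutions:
 g(c) = C1 + Integral(C2*airyai(-14^(1/3)*c) + C3*airybi(-14^(1/3)*c), c)


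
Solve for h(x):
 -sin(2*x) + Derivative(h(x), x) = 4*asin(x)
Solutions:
 h(x) = C1 + 4*x*asin(x) + 4*sqrt(1 - x^2) - cos(2*x)/2


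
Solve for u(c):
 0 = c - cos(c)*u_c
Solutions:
 u(c) = C1 + Integral(c/cos(c), c)


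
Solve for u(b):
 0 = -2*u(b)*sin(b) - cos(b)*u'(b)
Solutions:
 u(b) = C1*cos(b)^2


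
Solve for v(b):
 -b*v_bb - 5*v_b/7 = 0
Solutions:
 v(b) = C1 + C2*b^(2/7)


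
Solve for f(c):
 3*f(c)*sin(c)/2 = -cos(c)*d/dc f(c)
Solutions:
 f(c) = C1*cos(c)^(3/2)


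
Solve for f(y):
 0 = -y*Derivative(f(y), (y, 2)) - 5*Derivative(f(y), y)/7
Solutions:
 f(y) = C1 + C2*y^(2/7)


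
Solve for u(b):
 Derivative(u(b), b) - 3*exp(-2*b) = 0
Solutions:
 u(b) = C1 - 3*exp(-2*b)/2


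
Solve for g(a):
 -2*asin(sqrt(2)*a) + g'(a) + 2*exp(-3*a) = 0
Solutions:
 g(a) = C1 + 2*a*asin(sqrt(2)*a) + sqrt(2)*sqrt(1 - 2*a^2) + 2*exp(-3*a)/3


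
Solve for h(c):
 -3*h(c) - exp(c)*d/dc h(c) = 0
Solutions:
 h(c) = C1*exp(3*exp(-c))


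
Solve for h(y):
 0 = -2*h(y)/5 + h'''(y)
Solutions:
 h(y) = C3*exp(2^(1/3)*5^(2/3)*y/5) + (C1*sin(2^(1/3)*sqrt(3)*5^(2/3)*y/10) + C2*cos(2^(1/3)*sqrt(3)*5^(2/3)*y/10))*exp(-2^(1/3)*5^(2/3)*y/10)


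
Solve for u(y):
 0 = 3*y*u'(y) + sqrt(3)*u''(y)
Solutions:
 u(y) = C1 + C2*erf(sqrt(2)*3^(1/4)*y/2)


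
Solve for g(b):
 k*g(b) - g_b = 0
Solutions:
 g(b) = C1*exp(b*k)


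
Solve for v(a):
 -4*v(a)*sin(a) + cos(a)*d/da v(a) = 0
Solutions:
 v(a) = C1/cos(a)^4


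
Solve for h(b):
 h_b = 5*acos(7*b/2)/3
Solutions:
 h(b) = C1 + 5*b*acos(7*b/2)/3 - 5*sqrt(4 - 49*b^2)/21


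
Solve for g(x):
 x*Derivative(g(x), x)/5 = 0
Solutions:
 g(x) = C1


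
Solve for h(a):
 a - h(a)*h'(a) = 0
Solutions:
 h(a) = -sqrt(C1 + a^2)
 h(a) = sqrt(C1 + a^2)


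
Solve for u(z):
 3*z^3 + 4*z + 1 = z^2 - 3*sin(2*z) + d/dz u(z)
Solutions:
 u(z) = C1 + 3*z^4/4 - z^3/3 + 2*z^2 + z - 3*cos(2*z)/2


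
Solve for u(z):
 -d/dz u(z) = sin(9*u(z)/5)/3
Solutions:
 z/3 + 5*log(cos(9*u(z)/5) - 1)/18 - 5*log(cos(9*u(z)/5) + 1)/18 = C1


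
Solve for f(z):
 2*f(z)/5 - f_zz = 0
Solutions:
 f(z) = C1*exp(-sqrt(10)*z/5) + C2*exp(sqrt(10)*z/5)


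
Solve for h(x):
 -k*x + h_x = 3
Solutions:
 h(x) = C1 + k*x^2/2 + 3*x


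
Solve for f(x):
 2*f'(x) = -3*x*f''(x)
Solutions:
 f(x) = C1 + C2*x^(1/3)


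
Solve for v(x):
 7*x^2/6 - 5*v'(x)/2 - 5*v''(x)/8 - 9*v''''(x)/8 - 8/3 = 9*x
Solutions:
 v(x) = C1 + C2*exp(-5^(1/3)*x*(-3*(6 + sqrt(2931)/9)^(1/3) + 5^(1/3)/(6 + sqrt(2931)/9)^(1/3))/18)*sin(sqrt(3)*x*(5/(30 + 5*sqrt(2931)/9)^(1/3) + 3*(30 + 5*sqrt(2931)/9)^(1/3))/18) + C3*exp(-5^(1/3)*x*(-3*(6 + sqrt(2931)/9)^(1/3) + 5^(1/3)/(6 + sqrt(2931)/9)^(1/3))/18)*cos(sqrt(3)*x*(5/(30 + 5*sqrt(2931)/9)^(1/3) + 3*(30 + 5*sqrt(2931)/9)^(1/3))/18) + C4*exp(5^(1/3)*x*(-3*(6 + sqrt(2931)/9)^(1/3) + 5^(1/3)/(6 + sqrt(2931)/9)^(1/3))/9) + 7*x^3/45 - 23*x^2/12 - 13*x/120


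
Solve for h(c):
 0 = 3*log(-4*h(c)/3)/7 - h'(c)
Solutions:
 -7*Integral(1/(log(-_y) - log(3) + 2*log(2)), (_y, h(c)))/3 = C1 - c


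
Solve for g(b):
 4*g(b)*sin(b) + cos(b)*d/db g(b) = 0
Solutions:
 g(b) = C1*cos(b)^4


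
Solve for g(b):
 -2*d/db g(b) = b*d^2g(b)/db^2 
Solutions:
 g(b) = C1 + C2/b


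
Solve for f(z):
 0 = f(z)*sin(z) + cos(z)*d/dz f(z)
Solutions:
 f(z) = C1*cos(z)


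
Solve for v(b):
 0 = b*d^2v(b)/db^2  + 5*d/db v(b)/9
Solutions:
 v(b) = C1 + C2*b^(4/9)


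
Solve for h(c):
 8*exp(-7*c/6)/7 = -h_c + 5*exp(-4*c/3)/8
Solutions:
 h(c) = C1 - 15*exp(-4*c/3)/32 + 48*exp(-7*c/6)/49


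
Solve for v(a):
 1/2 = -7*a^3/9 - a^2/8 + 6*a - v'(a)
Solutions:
 v(a) = C1 - 7*a^4/36 - a^3/24 + 3*a^2 - a/2


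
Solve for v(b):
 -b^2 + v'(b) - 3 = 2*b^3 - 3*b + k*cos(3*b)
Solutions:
 v(b) = C1 + b^4/2 + b^3/3 - 3*b^2/2 + 3*b + k*sin(3*b)/3


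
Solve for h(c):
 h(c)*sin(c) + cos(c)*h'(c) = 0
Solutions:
 h(c) = C1*cos(c)


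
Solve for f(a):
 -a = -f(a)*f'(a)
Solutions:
 f(a) = -sqrt(C1 + a^2)
 f(a) = sqrt(C1 + a^2)


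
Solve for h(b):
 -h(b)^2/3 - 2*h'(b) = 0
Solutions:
 h(b) = 6/(C1 + b)


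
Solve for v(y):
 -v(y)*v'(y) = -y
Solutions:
 v(y) = -sqrt(C1 + y^2)
 v(y) = sqrt(C1 + y^2)


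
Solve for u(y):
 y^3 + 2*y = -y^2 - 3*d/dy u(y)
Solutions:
 u(y) = C1 - y^4/12 - y^3/9 - y^2/3


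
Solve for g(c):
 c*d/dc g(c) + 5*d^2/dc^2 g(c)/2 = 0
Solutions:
 g(c) = C1 + C2*erf(sqrt(5)*c/5)


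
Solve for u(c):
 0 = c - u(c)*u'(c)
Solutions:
 u(c) = -sqrt(C1 + c^2)
 u(c) = sqrt(C1 + c^2)


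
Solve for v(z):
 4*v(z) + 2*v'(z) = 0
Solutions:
 v(z) = C1*exp(-2*z)


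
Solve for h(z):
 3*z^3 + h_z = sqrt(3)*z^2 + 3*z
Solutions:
 h(z) = C1 - 3*z^4/4 + sqrt(3)*z^3/3 + 3*z^2/2


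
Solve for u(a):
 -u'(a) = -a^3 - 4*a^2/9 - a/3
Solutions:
 u(a) = C1 + a^4/4 + 4*a^3/27 + a^2/6


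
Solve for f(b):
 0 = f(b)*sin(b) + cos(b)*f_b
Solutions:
 f(b) = C1*cos(b)


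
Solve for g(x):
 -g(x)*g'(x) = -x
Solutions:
 g(x) = -sqrt(C1 + x^2)
 g(x) = sqrt(C1 + x^2)


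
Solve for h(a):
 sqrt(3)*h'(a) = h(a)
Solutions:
 h(a) = C1*exp(sqrt(3)*a/3)


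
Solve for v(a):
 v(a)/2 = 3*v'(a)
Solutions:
 v(a) = C1*exp(a/6)


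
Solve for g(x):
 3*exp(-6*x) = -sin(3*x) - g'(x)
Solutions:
 g(x) = C1 + cos(3*x)/3 + exp(-6*x)/2


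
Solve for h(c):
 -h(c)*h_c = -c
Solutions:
 h(c) = -sqrt(C1 + c^2)
 h(c) = sqrt(C1 + c^2)


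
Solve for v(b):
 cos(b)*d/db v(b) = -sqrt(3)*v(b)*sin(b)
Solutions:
 v(b) = C1*cos(b)^(sqrt(3))


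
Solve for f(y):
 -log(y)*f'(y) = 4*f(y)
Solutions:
 f(y) = C1*exp(-4*li(y))


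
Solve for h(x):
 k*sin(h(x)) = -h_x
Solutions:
 h(x) = -acos((-C1 - exp(2*k*x))/(C1 - exp(2*k*x))) + 2*pi
 h(x) = acos((-C1 - exp(2*k*x))/(C1 - exp(2*k*x)))


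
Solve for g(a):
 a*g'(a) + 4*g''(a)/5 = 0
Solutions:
 g(a) = C1 + C2*erf(sqrt(10)*a/4)


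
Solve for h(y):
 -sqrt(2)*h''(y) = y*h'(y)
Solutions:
 h(y) = C1 + C2*erf(2^(1/4)*y/2)


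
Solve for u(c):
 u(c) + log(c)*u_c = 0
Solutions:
 u(c) = C1*exp(-li(c))


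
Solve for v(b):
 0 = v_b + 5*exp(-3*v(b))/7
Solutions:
 v(b) = log(C1 - 15*b/7)/3
 v(b) = log((-1 - sqrt(3)*I)*(C1 - 15*b/7)^(1/3)/2)
 v(b) = log((-1 + sqrt(3)*I)*(C1 - 15*b/7)^(1/3)/2)


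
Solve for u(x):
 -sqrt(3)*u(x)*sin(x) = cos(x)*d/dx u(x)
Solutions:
 u(x) = C1*cos(x)^(sqrt(3))


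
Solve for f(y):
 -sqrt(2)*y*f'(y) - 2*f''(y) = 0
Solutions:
 f(y) = C1 + C2*erf(2^(1/4)*y/2)


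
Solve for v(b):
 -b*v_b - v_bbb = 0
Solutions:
 v(b) = C1 + Integral(C2*airyai(-b) + C3*airybi(-b), b)


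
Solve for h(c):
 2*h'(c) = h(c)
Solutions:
 h(c) = C1*exp(c/2)


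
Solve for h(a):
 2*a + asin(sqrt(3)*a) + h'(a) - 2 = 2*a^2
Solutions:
 h(a) = C1 + 2*a^3/3 - a^2 - a*asin(sqrt(3)*a) + 2*a - sqrt(3)*sqrt(1 - 3*a^2)/3


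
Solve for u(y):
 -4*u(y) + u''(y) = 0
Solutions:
 u(y) = C1*exp(-2*y) + C2*exp(2*y)


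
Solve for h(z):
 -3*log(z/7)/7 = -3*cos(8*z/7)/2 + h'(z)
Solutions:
 h(z) = C1 - 3*z*log(z)/7 + 3*z/7 + 3*z*log(7)/7 + 21*sin(8*z/7)/16


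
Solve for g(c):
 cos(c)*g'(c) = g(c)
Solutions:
 g(c) = C1*sqrt(sin(c) + 1)/sqrt(sin(c) - 1)


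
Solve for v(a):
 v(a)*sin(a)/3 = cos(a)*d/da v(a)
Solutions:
 v(a) = C1/cos(a)^(1/3)


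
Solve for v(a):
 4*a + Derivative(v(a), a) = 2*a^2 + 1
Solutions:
 v(a) = C1 + 2*a^3/3 - 2*a^2 + a


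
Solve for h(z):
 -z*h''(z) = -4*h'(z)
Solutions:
 h(z) = C1 + C2*z^5


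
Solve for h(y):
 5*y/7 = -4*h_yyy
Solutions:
 h(y) = C1 + C2*y + C3*y^2 - 5*y^4/672


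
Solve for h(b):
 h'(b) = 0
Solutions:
 h(b) = C1


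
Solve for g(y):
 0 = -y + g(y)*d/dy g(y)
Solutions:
 g(y) = -sqrt(C1 + y^2)
 g(y) = sqrt(C1 + y^2)


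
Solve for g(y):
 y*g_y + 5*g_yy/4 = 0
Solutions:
 g(y) = C1 + C2*erf(sqrt(10)*y/5)


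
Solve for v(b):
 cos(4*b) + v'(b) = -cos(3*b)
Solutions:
 v(b) = C1 - sin(3*b)/3 - sin(4*b)/4


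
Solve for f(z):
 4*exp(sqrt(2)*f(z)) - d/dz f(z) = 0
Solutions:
 f(z) = sqrt(2)*(2*log(-1/(C1 + 4*z)) - log(2))/4


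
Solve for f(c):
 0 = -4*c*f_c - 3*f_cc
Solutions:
 f(c) = C1 + C2*erf(sqrt(6)*c/3)


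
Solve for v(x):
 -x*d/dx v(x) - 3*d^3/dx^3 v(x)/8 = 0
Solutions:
 v(x) = C1 + Integral(C2*airyai(-2*3^(2/3)*x/3) + C3*airybi(-2*3^(2/3)*x/3), x)


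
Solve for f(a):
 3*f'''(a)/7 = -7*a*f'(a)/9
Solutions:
 f(a) = C1 + Integral(C2*airyai(-7^(2/3)*a/3) + C3*airybi(-7^(2/3)*a/3), a)


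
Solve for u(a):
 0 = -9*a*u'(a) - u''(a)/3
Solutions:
 u(a) = C1 + C2*erf(3*sqrt(6)*a/2)


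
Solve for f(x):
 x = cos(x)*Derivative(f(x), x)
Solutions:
 f(x) = C1 + Integral(x/cos(x), x)


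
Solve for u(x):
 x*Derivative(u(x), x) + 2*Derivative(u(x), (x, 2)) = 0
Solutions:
 u(x) = C1 + C2*erf(x/2)


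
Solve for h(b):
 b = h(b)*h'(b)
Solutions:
 h(b) = -sqrt(C1 + b^2)
 h(b) = sqrt(C1 + b^2)


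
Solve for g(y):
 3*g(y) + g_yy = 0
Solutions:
 g(y) = C1*sin(sqrt(3)*y) + C2*cos(sqrt(3)*y)


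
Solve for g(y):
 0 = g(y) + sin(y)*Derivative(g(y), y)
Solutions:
 g(y) = C1*sqrt(cos(y) + 1)/sqrt(cos(y) - 1)


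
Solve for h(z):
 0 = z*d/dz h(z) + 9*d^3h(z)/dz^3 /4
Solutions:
 h(z) = C1 + Integral(C2*airyai(-2^(2/3)*3^(1/3)*z/3) + C3*airybi(-2^(2/3)*3^(1/3)*z/3), z)


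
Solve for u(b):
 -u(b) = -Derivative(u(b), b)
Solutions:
 u(b) = C1*exp(b)


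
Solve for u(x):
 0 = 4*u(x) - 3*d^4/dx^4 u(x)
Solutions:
 u(x) = C1*exp(-sqrt(2)*3^(3/4)*x/3) + C2*exp(sqrt(2)*3^(3/4)*x/3) + C3*sin(sqrt(2)*3^(3/4)*x/3) + C4*cos(sqrt(2)*3^(3/4)*x/3)


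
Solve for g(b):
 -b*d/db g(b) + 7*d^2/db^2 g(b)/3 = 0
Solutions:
 g(b) = C1 + C2*erfi(sqrt(42)*b/14)


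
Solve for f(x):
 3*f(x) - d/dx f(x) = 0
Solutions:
 f(x) = C1*exp(3*x)


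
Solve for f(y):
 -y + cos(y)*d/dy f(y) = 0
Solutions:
 f(y) = C1 + Integral(y/cos(y), y)


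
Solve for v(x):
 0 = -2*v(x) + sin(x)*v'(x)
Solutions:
 v(x) = C1*(cos(x) - 1)/(cos(x) + 1)


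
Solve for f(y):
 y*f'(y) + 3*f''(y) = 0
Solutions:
 f(y) = C1 + C2*erf(sqrt(6)*y/6)


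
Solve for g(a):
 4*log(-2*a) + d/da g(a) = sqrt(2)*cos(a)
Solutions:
 g(a) = C1 - 4*a*log(-a) - 4*a*log(2) + 4*a + sqrt(2)*sin(a)


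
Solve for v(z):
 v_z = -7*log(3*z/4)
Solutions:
 v(z) = C1 - 7*z*log(z) + z*log(16384/2187) + 7*z


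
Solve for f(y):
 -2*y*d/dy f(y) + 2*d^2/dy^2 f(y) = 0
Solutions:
 f(y) = C1 + C2*erfi(sqrt(2)*y/2)


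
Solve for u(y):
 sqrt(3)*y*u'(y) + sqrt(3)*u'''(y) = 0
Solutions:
 u(y) = C1 + Integral(C2*airyai(-y) + C3*airybi(-y), y)


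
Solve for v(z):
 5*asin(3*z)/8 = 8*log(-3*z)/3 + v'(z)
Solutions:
 v(z) = C1 - 8*z*log(-z)/3 + 5*z*asin(3*z)/8 - 8*z*log(3)/3 + 8*z/3 + 5*sqrt(1 - 9*z^2)/24


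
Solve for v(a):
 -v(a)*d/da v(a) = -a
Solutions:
 v(a) = -sqrt(C1 + a^2)
 v(a) = sqrt(C1 + a^2)


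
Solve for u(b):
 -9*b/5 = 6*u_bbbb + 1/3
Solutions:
 u(b) = C1 + C2*b + C3*b^2 + C4*b^3 - b^5/400 - b^4/432


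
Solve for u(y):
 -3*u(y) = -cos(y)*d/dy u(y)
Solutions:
 u(y) = C1*(sin(y) + 1)^(3/2)/(sin(y) - 1)^(3/2)


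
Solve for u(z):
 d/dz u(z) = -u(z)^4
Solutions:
 u(z) = (-3^(2/3) - 3*3^(1/6)*I)*(1/(C1 + z))^(1/3)/6
 u(z) = (-3^(2/3) + 3*3^(1/6)*I)*(1/(C1 + z))^(1/3)/6
 u(z) = (1/(C1 + 3*z))^(1/3)


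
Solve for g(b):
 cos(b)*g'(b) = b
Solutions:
 g(b) = C1 + Integral(b/cos(b), b)


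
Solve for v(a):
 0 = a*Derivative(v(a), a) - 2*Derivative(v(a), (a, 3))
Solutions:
 v(a) = C1 + Integral(C2*airyai(2^(2/3)*a/2) + C3*airybi(2^(2/3)*a/2), a)


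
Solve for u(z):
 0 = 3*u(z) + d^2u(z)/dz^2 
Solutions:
 u(z) = C1*sin(sqrt(3)*z) + C2*cos(sqrt(3)*z)


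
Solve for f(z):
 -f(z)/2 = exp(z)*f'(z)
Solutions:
 f(z) = C1*exp(exp(-z)/2)


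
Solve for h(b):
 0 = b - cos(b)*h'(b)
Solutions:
 h(b) = C1 + Integral(b/cos(b), b)


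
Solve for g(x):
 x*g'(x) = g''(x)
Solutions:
 g(x) = C1 + C2*erfi(sqrt(2)*x/2)


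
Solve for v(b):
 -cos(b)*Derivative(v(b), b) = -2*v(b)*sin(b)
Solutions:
 v(b) = C1/cos(b)^2


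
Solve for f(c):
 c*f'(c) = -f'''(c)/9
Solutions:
 f(c) = C1 + Integral(C2*airyai(-3^(2/3)*c) + C3*airybi(-3^(2/3)*c), c)


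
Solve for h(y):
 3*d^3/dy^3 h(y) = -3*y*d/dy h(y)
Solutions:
 h(y) = C1 + Integral(C2*airyai(-y) + C3*airybi(-y), y)


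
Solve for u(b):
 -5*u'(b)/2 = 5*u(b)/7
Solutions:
 u(b) = C1*exp(-2*b/7)


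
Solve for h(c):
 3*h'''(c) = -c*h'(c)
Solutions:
 h(c) = C1 + Integral(C2*airyai(-3^(2/3)*c/3) + C3*airybi(-3^(2/3)*c/3), c)


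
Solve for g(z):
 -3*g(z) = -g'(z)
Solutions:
 g(z) = C1*exp(3*z)


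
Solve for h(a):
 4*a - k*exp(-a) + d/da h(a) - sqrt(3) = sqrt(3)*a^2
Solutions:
 h(a) = C1 + sqrt(3)*a^3/3 - 2*a^2 + sqrt(3)*a - k*exp(-a)


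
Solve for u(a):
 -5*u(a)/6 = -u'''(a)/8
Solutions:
 u(a) = C3*exp(20^(1/3)*3^(2/3)*a/3) + (C1*sin(20^(1/3)*3^(1/6)*a/2) + C2*cos(20^(1/3)*3^(1/6)*a/2))*exp(-20^(1/3)*3^(2/3)*a/6)


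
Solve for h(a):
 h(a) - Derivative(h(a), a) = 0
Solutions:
 h(a) = C1*exp(a)


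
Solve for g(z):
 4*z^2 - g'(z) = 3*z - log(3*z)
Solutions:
 g(z) = C1 + 4*z^3/3 - 3*z^2/2 + z*log(z) - z + z*log(3)


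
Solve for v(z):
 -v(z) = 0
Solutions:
 v(z) = 0


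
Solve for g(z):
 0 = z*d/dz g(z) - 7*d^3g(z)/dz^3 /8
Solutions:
 g(z) = C1 + Integral(C2*airyai(2*7^(2/3)*z/7) + C3*airybi(2*7^(2/3)*z/7), z)


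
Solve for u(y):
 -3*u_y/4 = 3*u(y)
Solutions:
 u(y) = C1*exp(-4*y)


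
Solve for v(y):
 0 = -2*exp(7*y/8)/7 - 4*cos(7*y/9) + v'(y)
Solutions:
 v(y) = C1 + 16*exp(7*y/8)/49 + 36*sin(7*y/9)/7


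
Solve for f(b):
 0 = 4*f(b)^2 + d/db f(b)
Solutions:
 f(b) = 1/(C1 + 4*b)


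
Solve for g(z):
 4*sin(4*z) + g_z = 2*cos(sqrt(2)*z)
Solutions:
 g(z) = C1 + sqrt(2)*sin(sqrt(2)*z) + cos(4*z)


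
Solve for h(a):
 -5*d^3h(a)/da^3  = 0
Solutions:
 h(a) = C1 + C2*a + C3*a^2


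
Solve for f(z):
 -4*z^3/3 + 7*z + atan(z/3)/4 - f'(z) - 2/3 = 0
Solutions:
 f(z) = C1 - z^4/3 + 7*z^2/2 + z*atan(z/3)/4 - 2*z/3 - 3*log(z^2 + 9)/8


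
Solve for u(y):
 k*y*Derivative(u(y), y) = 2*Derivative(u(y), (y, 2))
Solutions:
 u(y) = Piecewise((-sqrt(pi)*C1*erf(y*sqrt(-k)/2)/sqrt(-k) - C2, (k > 0) | (k < 0)), (-C1*y - C2, True))


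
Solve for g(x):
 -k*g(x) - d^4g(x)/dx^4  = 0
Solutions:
 g(x) = C1*exp(-x*(-k)^(1/4)) + C2*exp(x*(-k)^(1/4)) + C3*exp(-I*x*(-k)^(1/4)) + C4*exp(I*x*(-k)^(1/4))


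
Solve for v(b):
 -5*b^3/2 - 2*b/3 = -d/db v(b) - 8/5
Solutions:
 v(b) = C1 + 5*b^4/8 + b^2/3 - 8*b/5


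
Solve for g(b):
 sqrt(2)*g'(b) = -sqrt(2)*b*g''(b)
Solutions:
 g(b) = C1 + C2*log(b)


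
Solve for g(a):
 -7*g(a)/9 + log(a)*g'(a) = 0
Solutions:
 g(a) = C1*exp(7*li(a)/9)


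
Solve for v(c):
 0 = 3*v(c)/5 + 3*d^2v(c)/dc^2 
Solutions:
 v(c) = C1*sin(sqrt(5)*c/5) + C2*cos(sqrt(5)*c/5)


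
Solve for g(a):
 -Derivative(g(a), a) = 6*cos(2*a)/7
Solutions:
 g(a) = C1 - 3*sin(2*a)/7


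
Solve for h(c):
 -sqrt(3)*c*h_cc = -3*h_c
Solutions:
 h(c) = C1 + C2*c^(1 + sqrt(3))
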